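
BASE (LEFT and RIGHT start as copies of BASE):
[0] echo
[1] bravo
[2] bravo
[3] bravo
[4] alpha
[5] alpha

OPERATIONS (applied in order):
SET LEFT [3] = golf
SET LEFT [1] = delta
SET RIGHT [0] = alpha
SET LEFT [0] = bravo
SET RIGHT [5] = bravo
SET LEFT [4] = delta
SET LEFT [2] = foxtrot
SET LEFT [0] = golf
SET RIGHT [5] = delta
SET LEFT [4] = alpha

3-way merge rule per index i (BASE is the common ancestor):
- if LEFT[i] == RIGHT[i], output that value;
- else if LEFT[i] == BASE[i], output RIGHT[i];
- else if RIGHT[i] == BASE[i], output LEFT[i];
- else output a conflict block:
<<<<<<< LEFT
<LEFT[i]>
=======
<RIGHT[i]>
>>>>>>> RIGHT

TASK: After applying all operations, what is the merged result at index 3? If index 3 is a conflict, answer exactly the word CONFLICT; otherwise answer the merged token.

Answer: golf

Derivation:
Final LEFT:  [golf, delta, foxtrot, golf, alpha, alpha]
Final RIGHT: [alpha, bravo, bravo, bravo, alpha, delta]
i=0: BASE=echo L=golf R=alpha all differ -> CONFLICT
i=1: L=delta, R=bravo=BASE -> take LEFT -> delta
i=2: L=foxtrot, R=bravo=BASE -> take LEFT -> foxtrot
i=3: L=golf, R=bravo=BASE -> take LEFT -> golf
i=4: L=alpha R=alpha -> agree -> alpha
i=5: L=alpha=BASE, R=delta -> take RIGHT -> delta
Index 3 -> golf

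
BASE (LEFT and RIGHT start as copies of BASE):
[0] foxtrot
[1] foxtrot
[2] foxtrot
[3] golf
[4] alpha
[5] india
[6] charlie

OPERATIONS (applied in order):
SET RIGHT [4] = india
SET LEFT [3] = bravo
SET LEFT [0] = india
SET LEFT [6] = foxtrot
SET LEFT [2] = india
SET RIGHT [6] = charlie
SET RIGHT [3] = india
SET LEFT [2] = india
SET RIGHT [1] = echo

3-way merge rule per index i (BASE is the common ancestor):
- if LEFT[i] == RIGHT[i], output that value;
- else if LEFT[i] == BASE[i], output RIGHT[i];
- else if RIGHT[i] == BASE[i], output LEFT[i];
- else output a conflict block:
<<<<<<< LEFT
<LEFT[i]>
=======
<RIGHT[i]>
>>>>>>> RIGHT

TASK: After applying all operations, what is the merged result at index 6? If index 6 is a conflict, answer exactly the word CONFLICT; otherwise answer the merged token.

Answer: foxtrot

Derivation:
Final LEFT:  [india, foxtrot, india, bravo, alpha, india, foxtrot]
Final RIGHT: [foxtrot, echo, foxtrot, india, india, india, charlie]
i=0: L=india, R=foxtrot=BASE -> take LEFT -> india
i=1: L=foxtrot=BASE, R=echo -> take RIGHT -> echo
i=2: L=india, R=foxtrot=BASE -> take LEFT -> india
i=3: BASE=golf L=bravo R=india all differ -> CONFLICT
i=4: L=alpha=BASE, R=india -> take RIGHT -> india
i=5: L=india R=india -> agree -> india
i=6: L=foxtrot, R=charlie=BASE -> take LEFT -> foxtrot
Index 6 -> foxtrot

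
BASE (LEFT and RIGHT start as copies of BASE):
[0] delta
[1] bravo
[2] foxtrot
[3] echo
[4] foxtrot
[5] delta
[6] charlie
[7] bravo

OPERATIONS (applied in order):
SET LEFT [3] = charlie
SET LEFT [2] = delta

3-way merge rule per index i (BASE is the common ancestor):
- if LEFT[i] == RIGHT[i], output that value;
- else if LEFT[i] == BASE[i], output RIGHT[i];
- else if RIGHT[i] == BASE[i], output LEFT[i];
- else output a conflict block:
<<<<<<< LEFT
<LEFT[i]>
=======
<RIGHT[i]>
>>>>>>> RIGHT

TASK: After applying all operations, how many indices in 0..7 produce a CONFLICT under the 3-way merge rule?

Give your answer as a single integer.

Final LEFT:  [delta, bravo, delta, charlie, foxtrot, delta, charlie, bravo]
Final RIGHT: [delta, bravo, foxtrot, echo, foxtrot, delta, charlie, bravo]
i=0: L=delta R=delta -> agree -> delta
i=1: L=bravo R=bravo -> agree -> bravo
i=2: L=delta, R=foxtrot=BASE -> take LEFT -> delta
i=3: L=charlie, R=echo=BASE -> take LEFT -> charlie
i=4: L=foxtrot R=foxtrot -> agree -> foxtrot
i=5: L=delta R=delta -> agree -> delta
i=6: L=charlie R=charlie -> agree -> charlie
i=7: L=bravo R=bravo -> agree -> bravo
Conflict count: 0

Answer: 0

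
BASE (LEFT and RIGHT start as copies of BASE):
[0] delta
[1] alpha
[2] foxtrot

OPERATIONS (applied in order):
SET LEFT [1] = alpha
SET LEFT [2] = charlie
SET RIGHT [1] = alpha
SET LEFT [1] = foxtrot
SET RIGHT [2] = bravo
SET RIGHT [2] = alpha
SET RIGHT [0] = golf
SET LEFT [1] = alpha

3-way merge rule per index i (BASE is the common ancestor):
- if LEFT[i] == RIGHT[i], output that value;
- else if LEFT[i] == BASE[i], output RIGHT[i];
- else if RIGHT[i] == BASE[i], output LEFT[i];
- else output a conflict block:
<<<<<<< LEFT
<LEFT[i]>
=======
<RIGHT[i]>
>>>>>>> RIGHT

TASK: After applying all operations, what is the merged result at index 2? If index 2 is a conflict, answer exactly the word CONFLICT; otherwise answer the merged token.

Final LEFT:  [delta, alpha, charlie]
Final RIGHT: [golf, alpha, alpha]
i=0: L=delta=BASE, R=golf -> take RIGHT -> golf
i=1: L=alpha R=alpha -> agree -> alpha
i=2: BASE=foxtrot L=charlie R=alpha all differ -> CONFLICT
Index 2 -> CONFLICT

Answer: CONFLICT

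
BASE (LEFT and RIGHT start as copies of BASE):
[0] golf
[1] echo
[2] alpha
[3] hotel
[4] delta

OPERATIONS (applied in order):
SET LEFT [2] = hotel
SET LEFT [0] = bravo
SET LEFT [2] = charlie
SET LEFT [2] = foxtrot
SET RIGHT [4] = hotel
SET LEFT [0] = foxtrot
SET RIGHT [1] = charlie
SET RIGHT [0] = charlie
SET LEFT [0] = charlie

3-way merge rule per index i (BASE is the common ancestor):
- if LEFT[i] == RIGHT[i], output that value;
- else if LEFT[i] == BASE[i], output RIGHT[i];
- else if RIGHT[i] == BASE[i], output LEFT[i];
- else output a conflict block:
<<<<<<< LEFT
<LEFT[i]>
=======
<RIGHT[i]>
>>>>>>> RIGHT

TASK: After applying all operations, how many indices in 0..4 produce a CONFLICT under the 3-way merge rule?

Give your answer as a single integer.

Final LEFT:  [charlie, echo, foxtrot, hotel, delta]
Final RIGHT: [charlie, charlie, alpha, hotel, hotel]
i=0: L=charlie R=charlie -> agree -> charlie
i=1: L=echo=BASE, R=charlie -> take RIGHT -> charlie
i=2: L=foxtrot, R=alpha=BASE -> take LEFT -> foxtrot
i=3: L=hotel R=hotel -> agree -> hotel
i=4: L=delta=BASE, R=hotel -> take RIGHT -> hotel
Conflict count: 0

Answer: 0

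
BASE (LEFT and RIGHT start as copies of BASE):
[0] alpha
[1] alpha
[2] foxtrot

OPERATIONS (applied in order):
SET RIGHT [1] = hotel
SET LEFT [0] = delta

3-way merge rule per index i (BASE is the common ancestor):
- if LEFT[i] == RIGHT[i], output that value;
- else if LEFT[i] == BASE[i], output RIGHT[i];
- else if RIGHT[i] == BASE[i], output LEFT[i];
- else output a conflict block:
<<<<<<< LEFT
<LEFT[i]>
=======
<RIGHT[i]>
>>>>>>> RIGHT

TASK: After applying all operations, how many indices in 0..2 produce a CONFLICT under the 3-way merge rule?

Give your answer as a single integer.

Answer: 0

Derivation:
Final LEFT:  [delta, alpha, foxtrot]
Final RIGHT: [alpha, hotel, foxtrot]
i=0: L=delta, R=alpha=BASE -> take LEFT -> delta
i=1: L=alpha=BASE, R=hotel -> take RIGHT -> hotel
i=2: L=foxtrot R=foxtrot -> agree -> foxtrot
Conflict count: 0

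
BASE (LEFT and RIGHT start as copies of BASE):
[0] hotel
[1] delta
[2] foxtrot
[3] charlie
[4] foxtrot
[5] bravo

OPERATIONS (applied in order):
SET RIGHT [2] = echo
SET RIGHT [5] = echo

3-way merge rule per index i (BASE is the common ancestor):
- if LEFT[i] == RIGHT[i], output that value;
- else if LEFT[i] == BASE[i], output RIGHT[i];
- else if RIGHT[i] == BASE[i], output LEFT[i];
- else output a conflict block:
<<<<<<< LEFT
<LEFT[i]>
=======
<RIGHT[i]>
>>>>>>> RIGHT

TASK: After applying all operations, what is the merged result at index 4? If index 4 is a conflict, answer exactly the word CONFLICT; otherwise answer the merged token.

Answer: foxtrot

Derivation:
Final LEFT:  [hotel, delta, foxtrot, charlie, foxtrot, bravo]
Final RIGHT: [hotel, delta, echo, charlie, foxtrot, echo]
i=0: L=hotel R=hotel -> agree -> hotel
i=1: L=delta R=delta -> agree -> delta
i=2: L=foxtrot=BASE, R=echo -> take RIGHT -> echo
i=3: L=charlie R=charlie -> agree -> charlie
i=4: L=foxtrot R=foxtrot -> agree -> foxtrot
i=5: L=bravo=BASE, R=echo -> take RIGHT -> echo
Index 4 -> foxtrot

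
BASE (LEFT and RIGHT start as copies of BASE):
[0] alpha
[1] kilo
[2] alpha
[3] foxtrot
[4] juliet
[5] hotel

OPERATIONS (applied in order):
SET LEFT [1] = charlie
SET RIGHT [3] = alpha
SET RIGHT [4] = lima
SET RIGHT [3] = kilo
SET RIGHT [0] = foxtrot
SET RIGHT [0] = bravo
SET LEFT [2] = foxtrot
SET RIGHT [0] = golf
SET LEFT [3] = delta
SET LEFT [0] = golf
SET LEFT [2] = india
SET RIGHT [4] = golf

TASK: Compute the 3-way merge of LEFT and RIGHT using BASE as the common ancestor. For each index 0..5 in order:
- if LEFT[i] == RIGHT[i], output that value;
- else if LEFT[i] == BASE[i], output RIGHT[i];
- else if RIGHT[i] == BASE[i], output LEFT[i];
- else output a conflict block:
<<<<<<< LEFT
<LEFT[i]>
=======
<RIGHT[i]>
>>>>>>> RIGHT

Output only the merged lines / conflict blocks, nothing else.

Answer: golf
charlie
india
<<<<<<< LEFT
delta
=======
kilo
>>>>>>> RIGHT
golf
hotel

Derivation:
Final LEFT:  [golf, charlie, india, delta, juliet, hotel]
Final RIGHT: [golf, kilo, alpha, kilo, golf, hotel]
i=0: L=golf R=golf -> agree -> golf
i=1: L=charlie, R=kilo=BASE -> take LEFT -> charlie
i=2: L=india, R=alpha=BASE -> take LEFT -> india
i=3: BASE=foxtrot L=delta R=kilo all differ -> CONFLICT
i=4: L=juliet=BASE, R=golf -> take RIGHT -> golf
i=5: L=hotel R=hotel -> agree -> hotel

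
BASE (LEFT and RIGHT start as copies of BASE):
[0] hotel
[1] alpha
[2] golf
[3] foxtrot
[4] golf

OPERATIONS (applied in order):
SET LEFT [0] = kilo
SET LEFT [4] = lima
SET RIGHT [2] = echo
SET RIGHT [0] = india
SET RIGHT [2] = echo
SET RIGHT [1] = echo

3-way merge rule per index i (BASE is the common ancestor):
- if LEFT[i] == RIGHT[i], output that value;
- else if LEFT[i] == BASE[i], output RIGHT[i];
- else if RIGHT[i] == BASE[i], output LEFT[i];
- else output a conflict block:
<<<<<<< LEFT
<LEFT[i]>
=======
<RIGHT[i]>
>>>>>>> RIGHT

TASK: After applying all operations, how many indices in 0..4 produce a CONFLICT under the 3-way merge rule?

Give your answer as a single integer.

Final LEFT:  [kilo, alpha, golf, foxtrot, lima]
Final RIGHT: [india, echo, echo, foxtrot, golf]
i=0: BASE=hotel L=kilo R=india all differ -> CONFLICT
i=1: L=alpha=BASE, R=echo -> take RIGHT -> echo
i=2: L=golf=BASE, R=echo -> take RIGHT -> echo
i=3: L=foxtrot R=foxtrot -> agree -> foxtrot
i=4: L=lima, R=golf=BASE -> take LEFT -> lima
Conflict count: 1

Answer: 1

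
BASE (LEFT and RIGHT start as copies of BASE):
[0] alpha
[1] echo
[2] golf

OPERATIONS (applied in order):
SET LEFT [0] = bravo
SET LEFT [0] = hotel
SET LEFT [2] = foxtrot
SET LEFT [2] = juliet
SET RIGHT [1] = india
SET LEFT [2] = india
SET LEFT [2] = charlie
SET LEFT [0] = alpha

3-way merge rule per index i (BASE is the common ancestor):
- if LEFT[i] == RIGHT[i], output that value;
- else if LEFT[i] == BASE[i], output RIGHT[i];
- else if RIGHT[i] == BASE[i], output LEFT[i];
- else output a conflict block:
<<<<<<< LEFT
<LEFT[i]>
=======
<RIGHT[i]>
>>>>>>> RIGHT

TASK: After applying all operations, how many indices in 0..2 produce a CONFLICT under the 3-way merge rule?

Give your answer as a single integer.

Answer: 0

Derivation:
Final LEFT:  [alpha, echo, charlie]
Final RIGHT: [alpha, india, golf]
i=0: L=alpha R=alpha -> agree -> alpha
i=1: L=echo=BASE, R=india -> take RIGHT -> india
i=2: L=charlie, R=golf=BASE -> take LEFT -> charlie
Conflict count: 0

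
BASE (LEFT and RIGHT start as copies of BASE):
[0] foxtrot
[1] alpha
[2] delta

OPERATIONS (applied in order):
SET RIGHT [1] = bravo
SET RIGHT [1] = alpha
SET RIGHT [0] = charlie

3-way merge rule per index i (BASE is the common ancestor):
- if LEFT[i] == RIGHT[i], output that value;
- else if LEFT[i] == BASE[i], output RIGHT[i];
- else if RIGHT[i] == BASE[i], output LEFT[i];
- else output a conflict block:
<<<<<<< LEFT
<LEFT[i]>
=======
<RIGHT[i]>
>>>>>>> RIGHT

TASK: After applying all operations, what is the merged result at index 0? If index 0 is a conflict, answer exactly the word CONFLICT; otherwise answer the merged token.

Final LEFT:  [foxtrot, alpha, delta]
Final RIGHT: [charlie, alpha, delta]
i=0: L=foxtrot=BASE, R=charlie -> take RIGHT -> charlie
i=1: L=alpha R=alpha -> agree -> alpha
i=2: L=delta R=delta -> agree -> delta
Index 0 -> charlie

Answer: charlie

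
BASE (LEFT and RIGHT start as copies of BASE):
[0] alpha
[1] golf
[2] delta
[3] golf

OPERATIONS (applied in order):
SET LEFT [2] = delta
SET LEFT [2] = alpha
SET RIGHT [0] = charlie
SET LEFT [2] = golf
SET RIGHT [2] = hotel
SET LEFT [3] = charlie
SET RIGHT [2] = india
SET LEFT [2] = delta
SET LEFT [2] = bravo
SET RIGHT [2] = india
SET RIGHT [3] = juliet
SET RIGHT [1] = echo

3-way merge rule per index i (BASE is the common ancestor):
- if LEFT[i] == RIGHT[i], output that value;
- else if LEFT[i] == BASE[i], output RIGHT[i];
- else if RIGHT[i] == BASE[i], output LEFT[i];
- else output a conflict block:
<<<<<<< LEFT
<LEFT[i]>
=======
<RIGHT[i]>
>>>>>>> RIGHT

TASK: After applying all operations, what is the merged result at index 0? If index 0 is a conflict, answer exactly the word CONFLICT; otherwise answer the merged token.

Final LEFT:  [alpha, golf, bravo, charlie]
Final RIGHT: [charlie, echo, india, juliet]
i=0: L=alpha=BASE, R=charlie -> take RIGHT -> charlie
i=1: L=golf=BASE, R=echo -> take RIGHT -> echo
i=2: BASE=delta L=bravo R=india all differ -> CONFLICT
i=3: BASE=golf L=charlie R=juliet all differ -> CONFLICT
Index 0 -> charlie

Answer: charlie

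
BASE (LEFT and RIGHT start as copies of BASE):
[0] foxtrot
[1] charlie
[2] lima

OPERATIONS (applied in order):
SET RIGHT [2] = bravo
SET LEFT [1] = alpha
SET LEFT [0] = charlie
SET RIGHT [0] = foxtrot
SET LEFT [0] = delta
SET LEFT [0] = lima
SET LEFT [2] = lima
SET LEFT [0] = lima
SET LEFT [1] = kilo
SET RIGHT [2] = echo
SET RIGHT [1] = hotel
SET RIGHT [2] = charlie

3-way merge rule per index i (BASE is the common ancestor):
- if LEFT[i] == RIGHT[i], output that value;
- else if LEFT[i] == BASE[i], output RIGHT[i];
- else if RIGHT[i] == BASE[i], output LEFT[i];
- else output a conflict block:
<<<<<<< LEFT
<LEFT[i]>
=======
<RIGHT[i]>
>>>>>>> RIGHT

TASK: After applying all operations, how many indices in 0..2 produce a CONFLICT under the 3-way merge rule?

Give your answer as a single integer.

Final LEFT:  [lima, kilo, lima]
Final RIGHT: [foxtrot, hotel, charlie]
i=0: L=lima, R=foxtrot=BASE -> take LEFT -> lima
i=1: BASE=charlie L=kilo R=hotel all differ -> CONFLICT
i=2: L=lima=BASE, R=charlie -> take RIGHT -> charlie
Conflict count: 1

Answer: 1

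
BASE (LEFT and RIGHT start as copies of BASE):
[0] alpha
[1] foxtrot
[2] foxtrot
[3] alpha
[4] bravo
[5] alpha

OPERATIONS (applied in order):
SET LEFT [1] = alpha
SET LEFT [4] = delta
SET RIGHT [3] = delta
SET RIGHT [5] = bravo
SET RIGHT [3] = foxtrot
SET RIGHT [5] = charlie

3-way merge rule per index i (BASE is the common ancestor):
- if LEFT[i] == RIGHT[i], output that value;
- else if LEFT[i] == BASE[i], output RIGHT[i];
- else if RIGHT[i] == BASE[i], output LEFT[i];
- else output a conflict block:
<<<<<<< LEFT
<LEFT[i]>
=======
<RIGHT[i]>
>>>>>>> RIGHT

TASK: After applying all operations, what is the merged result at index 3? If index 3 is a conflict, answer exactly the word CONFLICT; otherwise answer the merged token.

Answer: foxtrot

Derivation:
Final LEFT:  [alpha, alpha, foxtrot, alpha, delta, alpha]
Final RIGHT: [alpha, foxtrot, foxtrot, foxtrot, bravo, charlie]
i=0: L=alpha R=alpha -> agree -> alpha
i=1: L=alpha, R=foxtrot=BASE -> take LEFT -> alpha
i=2: L=foxtrot R=foxtrot -> agree -> foxtrot
i=3: L=alpha=BASE, R=foxtrot -> take RIGHT -> foxtrot
i=4: L=delta, R=bravo=BASE -> take LEFT -> delta
i=5: L=alpha=BASE, R=charlie -> take RIGHT -> charlie
Index 3 -> foxtrot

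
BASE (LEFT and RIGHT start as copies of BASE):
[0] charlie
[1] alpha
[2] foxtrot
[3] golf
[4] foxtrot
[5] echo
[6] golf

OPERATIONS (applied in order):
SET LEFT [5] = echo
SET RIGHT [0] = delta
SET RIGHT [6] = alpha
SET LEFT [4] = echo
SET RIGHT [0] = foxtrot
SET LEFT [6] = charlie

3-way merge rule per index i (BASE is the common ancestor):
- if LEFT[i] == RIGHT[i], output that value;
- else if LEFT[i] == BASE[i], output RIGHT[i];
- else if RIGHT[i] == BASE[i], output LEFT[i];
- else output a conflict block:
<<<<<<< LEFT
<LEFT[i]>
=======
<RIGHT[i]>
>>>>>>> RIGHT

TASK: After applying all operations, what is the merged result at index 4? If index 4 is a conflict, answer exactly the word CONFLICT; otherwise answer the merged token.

Answer: echo

Derivation:
Final LEFT:  [charlie, alpha, foxtrot, golf, echo, echo, charlie]
Final RIGHT: [foxtrot, alpha, foxtrot, golf, foxtrot, echo, alpha]
i=0: L=charlie=BASE, R=foxtrot -> take RIGHT -> foxtrot
i=1: L=alpha R=alpha -> agree -> alpha
i=2: L=foxtrot R=foxtrot -> agree -> foxtrot
i=3: L=golf R=golf -> agree -> golf
i=4: L=echo, R=foxtrot=BASE -> take LEFT -> echo
i=5: L=echo R=echo -> agree -> echo
i=6: BASE=golf L=charlie R=alpha all differ -> CONFLICT
Index 4 -> echo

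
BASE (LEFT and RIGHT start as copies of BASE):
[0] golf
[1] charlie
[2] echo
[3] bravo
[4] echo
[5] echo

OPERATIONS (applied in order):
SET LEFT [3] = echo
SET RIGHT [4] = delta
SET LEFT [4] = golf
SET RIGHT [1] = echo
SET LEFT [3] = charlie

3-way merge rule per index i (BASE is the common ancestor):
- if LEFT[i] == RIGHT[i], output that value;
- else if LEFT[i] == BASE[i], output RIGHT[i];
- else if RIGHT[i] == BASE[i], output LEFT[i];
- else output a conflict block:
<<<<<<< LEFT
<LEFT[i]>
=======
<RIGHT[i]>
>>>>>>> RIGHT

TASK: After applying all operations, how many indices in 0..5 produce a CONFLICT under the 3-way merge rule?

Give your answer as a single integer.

Answer: 1

Derivation:
Final LEFT:  [golf, charlie, echo, charlie, golf, echo]
Final RIGHT: [golf, echo, echo, bravo, delta, echo]
i=0: L=golf R=golf -> agree -> golf
i=1: L=charlie=BASE, R=echo -> take RIGHT -> echo
i=2: L=echo R=echo -> agree -> echo
i=3: L=charlie, R=bravo=BASE -> take LEFT -> charlie
i=4: BASE=echo L=golf R=delta all differ -> CONFLICT
i=5: L=echo R=echo -> agree -> echo
Conflict count: 1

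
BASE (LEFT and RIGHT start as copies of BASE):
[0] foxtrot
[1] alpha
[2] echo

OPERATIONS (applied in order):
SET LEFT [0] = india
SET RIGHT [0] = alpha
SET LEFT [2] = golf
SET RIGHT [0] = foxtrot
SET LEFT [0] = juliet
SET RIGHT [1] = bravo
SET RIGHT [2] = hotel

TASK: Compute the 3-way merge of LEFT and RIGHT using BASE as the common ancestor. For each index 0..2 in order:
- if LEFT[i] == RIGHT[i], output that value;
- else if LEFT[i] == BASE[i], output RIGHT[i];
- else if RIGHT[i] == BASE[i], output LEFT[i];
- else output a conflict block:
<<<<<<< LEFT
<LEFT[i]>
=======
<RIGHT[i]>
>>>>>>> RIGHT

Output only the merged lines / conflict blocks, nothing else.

Answer: juliet
bravo
<<<<<<< LEFT
golf
=======
hotel
>>>>>>> RIGHT

Derivation:
Final LEFT:  [juliet, alpha, golf]
Final RIGHT: [foxtrot, bravo, hotel]
i=0: L=juliet, R=foxtrot=BASE -> take LEFT -> juliet
i=1: L=alpha=BASE, R=bravo -> take RIGHT -> bravo
i=2: BASE=echo L=golf R=hotel all differ -> CONFLICT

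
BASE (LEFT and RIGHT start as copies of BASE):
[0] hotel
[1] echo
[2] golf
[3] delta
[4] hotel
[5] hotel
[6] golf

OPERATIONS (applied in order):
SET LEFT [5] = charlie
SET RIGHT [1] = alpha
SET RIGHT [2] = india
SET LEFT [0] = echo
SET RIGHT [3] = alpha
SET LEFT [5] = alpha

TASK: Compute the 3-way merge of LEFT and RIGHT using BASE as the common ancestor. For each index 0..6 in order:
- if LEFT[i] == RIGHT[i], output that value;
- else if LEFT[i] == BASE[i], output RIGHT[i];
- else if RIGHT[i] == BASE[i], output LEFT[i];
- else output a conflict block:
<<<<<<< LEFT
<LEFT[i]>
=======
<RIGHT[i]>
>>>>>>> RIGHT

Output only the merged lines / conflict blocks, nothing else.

Final LEFT:  [echo, echo, golf, delta, hotel, alpha, golf]
Final RIGHT: [hotel, alpha, india, alpha, hotel, hotel, golf]
i=0: L=echo, R=hotel=BASE -> take LEFT -> echo
i=1: L=echo=BASE, R=alpha -> take RIGHT -> alpha
i=2: L=golf=BASE, R=india -> take RIGHT -> india
i=3: L=delta=BASE, R=alpha -> take RIGHT -> alpha
i=4: L=hotel R=hotel -> agree -> hotel
i=5: L=alpha, R=hotel=BASE -> take LEFT -> alpha
i=6: L=golf R=golf -> agree -> golf

Answer: echo
alpha
india
alpha
hotel
alpha
golf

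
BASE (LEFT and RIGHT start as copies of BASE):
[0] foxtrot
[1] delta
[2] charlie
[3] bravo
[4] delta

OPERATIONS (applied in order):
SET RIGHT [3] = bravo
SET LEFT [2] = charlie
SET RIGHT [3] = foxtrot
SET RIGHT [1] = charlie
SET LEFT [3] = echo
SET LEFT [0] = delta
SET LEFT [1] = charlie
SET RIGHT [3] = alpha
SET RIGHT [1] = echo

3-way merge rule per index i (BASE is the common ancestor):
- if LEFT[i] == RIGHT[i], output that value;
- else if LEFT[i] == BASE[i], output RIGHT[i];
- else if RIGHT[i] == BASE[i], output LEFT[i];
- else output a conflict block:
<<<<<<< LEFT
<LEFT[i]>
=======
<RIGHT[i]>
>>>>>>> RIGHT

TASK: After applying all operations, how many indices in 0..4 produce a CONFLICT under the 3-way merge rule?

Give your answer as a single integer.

Answer: 2

Derivation:
Final LEFT:  [delta, charlie, charlie, echo, delta]
Final RIGHT: [foxtrot, echo, charlie, alpha, delta]
i=0: L=delta, R=foxtrot=BASE -> take LEFT -> delta
i=1: BASE=delta L=charlie R=echo all differ -> CONFLICT
i=2: L=charlie R=charlie -> agree -> charlie
i=3: BASE=bravo L=echo R=alpha all differ -> CONFLICT
i=4: L=delta R=delta -> agree -> delta
Conflict count: 2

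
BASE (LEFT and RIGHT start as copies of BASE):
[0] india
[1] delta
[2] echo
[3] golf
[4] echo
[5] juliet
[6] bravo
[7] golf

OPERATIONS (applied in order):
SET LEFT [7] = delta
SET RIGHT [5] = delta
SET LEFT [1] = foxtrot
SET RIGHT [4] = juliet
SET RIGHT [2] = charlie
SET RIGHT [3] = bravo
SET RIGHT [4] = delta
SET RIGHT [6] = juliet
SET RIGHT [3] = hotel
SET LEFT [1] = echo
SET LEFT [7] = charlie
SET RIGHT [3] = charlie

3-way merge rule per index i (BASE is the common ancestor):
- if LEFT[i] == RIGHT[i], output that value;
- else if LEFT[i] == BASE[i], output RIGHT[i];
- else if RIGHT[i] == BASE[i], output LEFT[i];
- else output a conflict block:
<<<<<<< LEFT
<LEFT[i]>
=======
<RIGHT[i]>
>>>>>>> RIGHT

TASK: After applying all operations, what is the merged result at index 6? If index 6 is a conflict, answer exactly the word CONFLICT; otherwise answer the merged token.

Answer: juliet

Derivation:
Final LEFT:  [india, echo, echo, golf, echo, juliet, bravo, charlie]
Final RIGHT: [india, delta, charlie, charlie, delta, delta, juliet, golf]
i=0: L=india R=india -> agree -> india
i=1: L=echo, R=delta=BASE -> take LEFT -> echo
i=2: L=echo=BASE, R=charlie -> take RIGHT -> charlie
i=3: L=golf=BASE, R=charlie -> take RIGHT -> charlie
i=4: L=echo=BASE, R=delta -> take RIGHT -> delta
i=5: L=juliet=BASE, R=delta -> take RIGHT -> delta
i=6: L=bravo=BASE, R=juliet -> take RIGHT -> juliet
i=7: L=charlie, R=golf=BASE -> take LEFT -> charlie
Index 6 -> juliet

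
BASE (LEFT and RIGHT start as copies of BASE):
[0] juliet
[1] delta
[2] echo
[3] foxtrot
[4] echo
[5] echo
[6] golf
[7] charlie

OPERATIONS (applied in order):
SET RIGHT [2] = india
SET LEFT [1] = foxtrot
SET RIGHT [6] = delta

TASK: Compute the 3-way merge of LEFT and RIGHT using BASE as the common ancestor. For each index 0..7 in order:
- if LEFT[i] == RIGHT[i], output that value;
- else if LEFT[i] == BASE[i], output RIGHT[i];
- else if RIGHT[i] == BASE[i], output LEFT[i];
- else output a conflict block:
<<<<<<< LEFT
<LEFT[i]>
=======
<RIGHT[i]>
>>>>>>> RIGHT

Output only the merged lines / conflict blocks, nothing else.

Answer: juliet
foxtrot
india
foxtrot
echo
echo
delta
charlie

Derivation:
Final LEFT:  [juliet, foxtrot, echo, foxtrot, echo, echo, golf, charlie]
Final RIGHT: [juliet, delta, india, foxtrot, echo, echo, delta, charlie]
i=0: L=juliet R=juliet -> agree -> juliet
i=1: L=foxtrot, R=delta=BASE -> take LEFT -> foxtrot
i=2: L=echo=BASE, R=india -> take RIGHT -> india
i=3: L=foxtrot R=foxtrot -> agree -> foxtrot
i=4: L=echo R=echo -> agree -> echo
i=5: L=echo R=echo -> agree -> echo
i=6: L=golf=BASE, R=delta -> take RIGHT -> delta
i=7: L=charlie R=charlie -> agree -> charlie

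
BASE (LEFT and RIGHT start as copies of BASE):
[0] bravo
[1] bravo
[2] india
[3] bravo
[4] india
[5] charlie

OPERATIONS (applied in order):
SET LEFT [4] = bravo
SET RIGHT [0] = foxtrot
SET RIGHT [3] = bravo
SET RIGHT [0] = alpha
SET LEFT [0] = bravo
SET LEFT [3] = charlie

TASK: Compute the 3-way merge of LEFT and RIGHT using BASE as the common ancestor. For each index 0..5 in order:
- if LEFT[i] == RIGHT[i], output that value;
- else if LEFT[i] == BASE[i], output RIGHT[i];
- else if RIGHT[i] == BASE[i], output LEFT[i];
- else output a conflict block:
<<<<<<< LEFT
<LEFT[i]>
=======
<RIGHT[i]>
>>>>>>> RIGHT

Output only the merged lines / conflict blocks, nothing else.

Final LEFT:  [bravo, bravo, india, charlie, bravo, charlie]
Final RIGHT: [alpha, bravo, india, bravo, india, charlie]
i=0: L=bravo=BASE, R=alpha -> take RIGHT -> alpha
i=1: L=bravo R=bravo -> agree -> bravo
i=2: L=india R=india -> agree -> india
i=3: L=charlie, R=bravo=BASE -> take LEFT -> charlie
i=4: L=bravo, R=india=BASE -> take LEFT -> bravo
i=5: L=charlie R=charlie -> agree -> charlie

Answer: alpha
bravo
india
charlie
bravo
charlie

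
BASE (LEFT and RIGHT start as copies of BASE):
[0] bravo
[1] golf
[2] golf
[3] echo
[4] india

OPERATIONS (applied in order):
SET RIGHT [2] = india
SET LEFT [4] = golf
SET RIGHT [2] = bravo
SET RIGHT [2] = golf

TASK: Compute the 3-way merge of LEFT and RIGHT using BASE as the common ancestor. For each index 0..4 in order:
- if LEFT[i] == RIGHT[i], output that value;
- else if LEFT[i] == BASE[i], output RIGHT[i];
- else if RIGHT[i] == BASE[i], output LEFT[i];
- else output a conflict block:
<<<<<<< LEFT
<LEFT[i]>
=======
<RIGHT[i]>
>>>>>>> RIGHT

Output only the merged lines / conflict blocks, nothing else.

Final LEFT:  [bravo, golf, golf, echo, golf]
Final RIGHT: [bravo, golf, golf, echo, india]
i=0: L=bravo R=bravo -> agree -> bravo
i=1: L=golf R=golf -> agree -> golf
i=2: L=golf R=golf -> agree -> golf
i=3: L=echo R=echo -> agree -> echo
i=4: L=golf, R=india=BASE -> take LEFT -> golf

Answer: bravo
golf
golf
echo
golf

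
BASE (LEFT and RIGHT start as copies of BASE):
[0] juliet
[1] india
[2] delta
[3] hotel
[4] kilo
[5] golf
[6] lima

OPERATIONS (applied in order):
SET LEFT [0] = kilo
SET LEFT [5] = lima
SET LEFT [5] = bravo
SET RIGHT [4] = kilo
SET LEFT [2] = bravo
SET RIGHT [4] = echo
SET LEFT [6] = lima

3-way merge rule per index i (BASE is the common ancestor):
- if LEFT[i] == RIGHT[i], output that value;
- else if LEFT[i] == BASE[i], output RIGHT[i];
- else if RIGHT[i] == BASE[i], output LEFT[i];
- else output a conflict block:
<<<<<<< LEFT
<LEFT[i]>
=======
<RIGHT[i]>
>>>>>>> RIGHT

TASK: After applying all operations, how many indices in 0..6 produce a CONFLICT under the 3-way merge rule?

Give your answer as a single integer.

Final LEFT:  [kilo, india, bravo, hotel, kilo, bravo, lima]
Final RIGHT: [juliet, india, delta, hotel, echo, golf, lima]
i=0: L=kilo, R=juliet=BASE -> take LEFT -> kilo
i=1: L=india R=india -> agree -> india
i=2: L=bravo, R=delta=BASE -> take LEFT -> bravo
i=3: L=hotel R=hotel -> agree -> hotel
i=4: L=kilo=BASE, R=echo -> take RIGHT -> echo
i=5: L=bravo, R=golf=BASE -> take LEFT -> bravo
i=6: L=lima R=lima -> agree -> lima
Conflict count: 0

Answer: 0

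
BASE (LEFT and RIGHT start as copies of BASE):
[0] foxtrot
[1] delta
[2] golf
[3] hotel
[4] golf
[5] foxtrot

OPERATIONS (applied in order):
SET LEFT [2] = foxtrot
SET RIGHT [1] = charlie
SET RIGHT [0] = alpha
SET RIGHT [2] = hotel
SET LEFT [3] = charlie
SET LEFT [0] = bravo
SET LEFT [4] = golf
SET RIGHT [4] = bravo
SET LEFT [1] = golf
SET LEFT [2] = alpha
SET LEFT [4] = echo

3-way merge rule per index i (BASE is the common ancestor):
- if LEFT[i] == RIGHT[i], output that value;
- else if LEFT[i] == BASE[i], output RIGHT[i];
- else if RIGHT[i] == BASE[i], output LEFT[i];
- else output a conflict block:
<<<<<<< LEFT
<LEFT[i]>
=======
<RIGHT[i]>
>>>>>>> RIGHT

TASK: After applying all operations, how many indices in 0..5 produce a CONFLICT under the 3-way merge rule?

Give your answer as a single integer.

Answer: 4

Derivation:
Final LEFT:  [bravo, golf, alpha, charlie, echo, foxtrot]
Final RIGHT: [alpha, charlie, hotel, hotel, bravo, foxtrot]
i=0: BASE=foxtrot L=bravo R=alpha all differ -> CONFLICT
i=1: BASE=delta L=golf R=charlie all differ -> CONFLICT
i=2: BASE=golf L=alpha R=hotel all differ -> CONFLICT
i=3: L=charlie, R=hotel=BASE -> take LEFT -> charlie
i=4: BASE=golf L=echo R=bravo all differ -> CONFLICT
i=5: L=foxtrot R=foxtrot -> agree -> foxtrot
Conflict count: 4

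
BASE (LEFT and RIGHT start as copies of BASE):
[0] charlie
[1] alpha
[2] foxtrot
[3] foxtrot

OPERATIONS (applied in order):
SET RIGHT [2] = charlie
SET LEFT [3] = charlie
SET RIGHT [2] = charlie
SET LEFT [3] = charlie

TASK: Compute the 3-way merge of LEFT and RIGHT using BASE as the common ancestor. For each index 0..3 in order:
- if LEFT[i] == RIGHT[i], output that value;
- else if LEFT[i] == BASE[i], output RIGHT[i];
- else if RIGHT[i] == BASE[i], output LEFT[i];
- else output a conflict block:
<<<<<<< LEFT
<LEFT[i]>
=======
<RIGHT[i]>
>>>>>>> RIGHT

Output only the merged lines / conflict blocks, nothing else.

Final LEFT:  [charlie, alpha, foxtrot, charlie]
Final RIGHT: [charlie, alpha, charlie, foxtrot]
i=0: L=charlie R=charlie -> agree -> charlie
i=1: L=alpha R=alpha -> agree -> alpha
i=2: L=foxtrot=BASE, R=charlie -> take RIGHT -> charlie
i=3: L=charlie, R=foxtrot=BASE -> take LEFT -> charlie

Answer: charlie
alpha
charlie
charlie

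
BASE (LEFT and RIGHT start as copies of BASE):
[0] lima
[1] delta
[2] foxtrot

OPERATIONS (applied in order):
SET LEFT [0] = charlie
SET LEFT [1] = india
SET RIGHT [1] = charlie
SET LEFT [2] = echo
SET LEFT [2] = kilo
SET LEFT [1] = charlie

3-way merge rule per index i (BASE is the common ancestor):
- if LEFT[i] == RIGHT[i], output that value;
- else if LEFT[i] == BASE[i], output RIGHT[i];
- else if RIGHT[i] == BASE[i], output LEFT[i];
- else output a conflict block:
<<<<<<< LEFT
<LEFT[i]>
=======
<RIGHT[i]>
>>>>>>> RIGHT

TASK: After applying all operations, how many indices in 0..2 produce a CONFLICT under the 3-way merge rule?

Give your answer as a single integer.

Answer: 0

Derivation:
Final LEFT:  [charlie, charlie, kilo]
Final RIGHT: [lima, charlie, foxtrot]
i=0: L=charlie, R=lima=BASE -> take LEFT -> charlie
i=1: L=charlie R=charlie -> agree -> charlie
i=2: L=kilo, R=foxtrot=BASE -> take LEFT -> kilo
Conflict count: 0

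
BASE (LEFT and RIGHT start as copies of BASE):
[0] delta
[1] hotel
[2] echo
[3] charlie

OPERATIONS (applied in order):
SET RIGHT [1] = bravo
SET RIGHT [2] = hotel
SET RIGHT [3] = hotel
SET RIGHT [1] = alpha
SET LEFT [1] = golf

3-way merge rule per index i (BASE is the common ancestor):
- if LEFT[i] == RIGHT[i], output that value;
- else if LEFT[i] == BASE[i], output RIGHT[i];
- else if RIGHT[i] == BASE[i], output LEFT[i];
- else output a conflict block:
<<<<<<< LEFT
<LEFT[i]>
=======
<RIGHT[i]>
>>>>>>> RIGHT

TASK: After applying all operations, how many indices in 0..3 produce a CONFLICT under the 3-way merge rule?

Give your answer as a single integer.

Final LEFT:  [delta, golf, echo, charlie]
Final RIGHT: [delta, alpha, hotel, hotel]
i=0: L=delta R=delta -> agree -> delta
i=1: BASE=hotel L=golf R=alpha all differ -> CONFLICT
i=2: L=echo=BASE, R=hotel -> take RIGHT -> hotel
i=3: L=charlie=BASE, R=hotel -> take RIGHT -> hotel
Conflict count: 1

Answer: 1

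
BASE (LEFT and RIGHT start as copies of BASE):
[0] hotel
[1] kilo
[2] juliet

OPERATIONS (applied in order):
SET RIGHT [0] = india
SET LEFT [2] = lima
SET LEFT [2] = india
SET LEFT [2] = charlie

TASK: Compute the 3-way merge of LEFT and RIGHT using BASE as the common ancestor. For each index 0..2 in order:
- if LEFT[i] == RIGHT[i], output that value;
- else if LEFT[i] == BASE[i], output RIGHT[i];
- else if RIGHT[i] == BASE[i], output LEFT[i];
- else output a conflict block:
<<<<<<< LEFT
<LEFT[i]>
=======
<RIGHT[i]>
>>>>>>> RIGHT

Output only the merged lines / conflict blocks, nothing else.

Answer: india
kilo
charlie

Derivation:
Final LEFT:  [hotel, kilo, charlie]
Final RIGHT: [india, kilo, juliet]
i=0: L=hotel=BASE, R=india -> take RIGHT -> india
i=1: L=kilo R=kilo -> agree -> kilo
i=2: L=charlie, R=juliet=BASE -> take LEFT -> charlie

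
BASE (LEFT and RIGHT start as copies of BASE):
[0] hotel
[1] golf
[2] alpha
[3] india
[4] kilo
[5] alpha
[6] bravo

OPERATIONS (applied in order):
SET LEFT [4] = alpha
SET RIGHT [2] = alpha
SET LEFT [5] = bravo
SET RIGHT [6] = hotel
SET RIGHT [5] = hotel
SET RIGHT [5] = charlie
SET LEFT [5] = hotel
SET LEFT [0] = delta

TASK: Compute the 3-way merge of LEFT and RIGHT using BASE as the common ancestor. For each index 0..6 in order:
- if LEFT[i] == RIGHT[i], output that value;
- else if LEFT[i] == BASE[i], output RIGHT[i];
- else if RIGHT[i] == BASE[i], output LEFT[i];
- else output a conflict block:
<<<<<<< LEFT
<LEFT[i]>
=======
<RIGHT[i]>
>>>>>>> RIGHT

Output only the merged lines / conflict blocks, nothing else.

Final LEFT:  [delta, golf, alpha, india, alpha, hotel, bravo]
Final RIGHT: [hotel, golf, alpha, india, kilo, charlie, hotel]
i=0: L=delta, R=hotel=BASE -> take LEFT -> delta
i=1: L=golf R=golf -> agree -> golf
i=2: L=alpha R=alpha -> agree -> alpha
i=3: L=india R=india -> agree -> india
i=4: L=alpha, R=kilo=BASE -> take LEFT -> alpha
i=5: BASE=alpha L=hotel R=charlie all differ -> CONFLICT
i=6: L=bravo=BASE, R=hotel -> take RIGHT -> hotel

Answer: delta
golf
alpha
india
alpha
<<<<<<< LEFT
hotel
=======
charlie
>>>>>>> RIGHT
hotel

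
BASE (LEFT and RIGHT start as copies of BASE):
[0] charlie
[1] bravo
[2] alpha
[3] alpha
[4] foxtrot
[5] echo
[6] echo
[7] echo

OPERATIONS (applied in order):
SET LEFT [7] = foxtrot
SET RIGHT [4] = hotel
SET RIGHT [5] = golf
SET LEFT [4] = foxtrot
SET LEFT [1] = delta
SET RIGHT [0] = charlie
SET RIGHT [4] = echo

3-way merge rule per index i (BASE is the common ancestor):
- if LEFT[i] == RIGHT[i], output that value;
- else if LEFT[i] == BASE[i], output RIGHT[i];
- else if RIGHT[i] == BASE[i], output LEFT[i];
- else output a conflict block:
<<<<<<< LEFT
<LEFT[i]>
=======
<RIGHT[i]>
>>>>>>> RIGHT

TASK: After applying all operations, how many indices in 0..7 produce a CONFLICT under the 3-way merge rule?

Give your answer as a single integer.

Final LEFT:  [charlie, delta, alpha, alpha, foxtrot, echo, echo, foxtrot]
Final RIGHT: [charlie, bravo, alpha, alpha, echo, golf, echo, echo]
i=0: L=charlie R=charlie -> agree -> charlie
i=1: L=delta, R=bravo=BASE -> take LEFT -> delta
i=2: L=alpha R=alpha -> agree -> alpha
i=3: L=alpha R=alpha -> agree -> alpha
i=4: L=foxtrot=BASE, R=echo -> take RIGHT -> echo
i=5: L=echo=BASE, R=golf -> take RIGHT -> golf
i=6: L=echo R=echo -> agree -> echo
i=7: L=foxtrot, R=echo=BASE -> take LEFT -> foxtrot
Conflict count: 0

Answer: 0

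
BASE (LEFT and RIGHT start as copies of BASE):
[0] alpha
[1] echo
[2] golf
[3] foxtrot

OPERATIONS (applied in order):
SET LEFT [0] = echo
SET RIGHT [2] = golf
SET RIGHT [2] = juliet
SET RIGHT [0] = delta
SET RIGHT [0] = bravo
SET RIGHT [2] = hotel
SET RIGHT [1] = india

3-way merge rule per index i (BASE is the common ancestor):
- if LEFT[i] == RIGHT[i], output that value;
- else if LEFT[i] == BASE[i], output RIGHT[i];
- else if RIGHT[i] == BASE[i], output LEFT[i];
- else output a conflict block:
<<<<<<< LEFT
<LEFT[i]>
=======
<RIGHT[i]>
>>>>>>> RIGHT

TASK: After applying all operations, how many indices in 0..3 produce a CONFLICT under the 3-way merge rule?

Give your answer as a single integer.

Answer: 1

Derivation:
Final LEFT:  [echo, echo, golf, foxtrot]
Final RIGHT: [bravo, india, hotel, foxtrot]
i=0: BASE=alpha L=echo R=bravo all differ -> CONFLICT
i=1: L=echo=BASE, R=india -> take RIGHT -> india
i=2: L=golf=BASE, R=hotel -> take RIGHT -> hotel
i=3: L=foxtrot R=foxtrot -> agree -> foxtrot
Conflict count: 1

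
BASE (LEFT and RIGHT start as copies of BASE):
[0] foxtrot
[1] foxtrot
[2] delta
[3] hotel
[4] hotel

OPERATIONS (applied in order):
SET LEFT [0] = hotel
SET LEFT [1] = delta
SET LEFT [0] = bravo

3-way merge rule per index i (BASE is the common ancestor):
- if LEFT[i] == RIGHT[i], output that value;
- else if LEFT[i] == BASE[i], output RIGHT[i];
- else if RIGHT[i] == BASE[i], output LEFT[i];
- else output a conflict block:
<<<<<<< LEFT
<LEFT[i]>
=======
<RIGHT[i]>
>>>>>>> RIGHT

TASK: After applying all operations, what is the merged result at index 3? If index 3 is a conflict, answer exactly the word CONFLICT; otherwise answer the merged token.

Final LEFT:  [bravo, delta, delta, hotel, hotel]
Final RIGHT: [foxtrot, foxtrot, delta, hotel, hotel]
i=0: L=bravo, R=foxtrot=BASE -> take LEFT -> bravo
i=1: L=delta, R=foxtrot=BASE -> take LEFT -> delta
i=2: L=delta R=delta -> agree -> delta
i=3: L=hotel R=hotel -> agree -> hotel
i=4: L=hotel R=hotel -> agree -> hotel
Index 3 -> hotel

Answer: hotel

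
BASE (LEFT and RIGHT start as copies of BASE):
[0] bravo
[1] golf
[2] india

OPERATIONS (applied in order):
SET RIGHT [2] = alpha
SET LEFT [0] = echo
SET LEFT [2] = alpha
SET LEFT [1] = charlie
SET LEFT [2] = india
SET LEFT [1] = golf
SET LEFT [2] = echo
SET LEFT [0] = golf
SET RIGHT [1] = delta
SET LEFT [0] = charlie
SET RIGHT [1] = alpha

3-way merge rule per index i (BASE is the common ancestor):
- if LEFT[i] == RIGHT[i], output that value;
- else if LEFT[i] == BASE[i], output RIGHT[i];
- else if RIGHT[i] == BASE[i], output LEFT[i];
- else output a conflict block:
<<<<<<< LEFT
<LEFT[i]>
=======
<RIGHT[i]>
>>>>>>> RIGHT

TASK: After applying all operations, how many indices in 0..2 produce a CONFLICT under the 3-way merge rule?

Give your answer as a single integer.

Answer: 1

Derivation:
Final LEFT:  [charlie, golf, echo]
Final RIGHT: [bravo, alpha, alpha]
i=0: L=charlie, R=bravo=BASE -> take LEFT -> charlie
i=1: L=golf=BASE, R=alpha -> take RIGHT -> alpha
i=2: BASE=india L=echo R=alpha all differ -> CONFLICT
Conflict count: 1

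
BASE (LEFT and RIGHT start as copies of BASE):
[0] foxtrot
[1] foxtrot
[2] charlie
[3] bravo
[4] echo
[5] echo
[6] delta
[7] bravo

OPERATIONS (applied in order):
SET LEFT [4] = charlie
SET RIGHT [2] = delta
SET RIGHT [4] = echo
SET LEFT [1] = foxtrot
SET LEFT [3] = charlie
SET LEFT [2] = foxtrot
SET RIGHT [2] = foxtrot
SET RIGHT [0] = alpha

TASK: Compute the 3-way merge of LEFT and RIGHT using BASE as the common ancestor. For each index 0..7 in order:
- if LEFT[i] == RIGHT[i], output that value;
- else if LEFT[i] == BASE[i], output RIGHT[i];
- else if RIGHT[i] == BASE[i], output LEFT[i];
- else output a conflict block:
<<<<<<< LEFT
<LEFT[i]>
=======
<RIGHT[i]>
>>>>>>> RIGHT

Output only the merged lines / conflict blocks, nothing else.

Final LEFT:  [foxtrot, foxtrot, foxtrot, charlie, charlie, echo, delta, bravo]
Final RIGHT: [alpha, foxtrot, foxtrot, bravo, echo, echo, delta, bravo]
i=0: L=foxtrot=BASE, R=alpha -> take RIGHT -> alpha
i=1: L=foxtrot R=foxtrot -> agree -> foxtrot
i=2: L=foxtrot R=foxtrot -> agree -> foxtrot
i=3: L=charlie, R=bravo=BASE -> take LEFT -> charlie
i=4: L=charlie, R=echo=BASE -> take LEFT -> charlie
i=5: L=echo R=echo -> agree -> echo
i=6: L=delta R=delta -> agree -> delta
i=7: L=bravo R=bravo -> agree -> bravo

Answer: alpha
foxtrot
foxtrot
charlie
charlie
echo
delta
bravo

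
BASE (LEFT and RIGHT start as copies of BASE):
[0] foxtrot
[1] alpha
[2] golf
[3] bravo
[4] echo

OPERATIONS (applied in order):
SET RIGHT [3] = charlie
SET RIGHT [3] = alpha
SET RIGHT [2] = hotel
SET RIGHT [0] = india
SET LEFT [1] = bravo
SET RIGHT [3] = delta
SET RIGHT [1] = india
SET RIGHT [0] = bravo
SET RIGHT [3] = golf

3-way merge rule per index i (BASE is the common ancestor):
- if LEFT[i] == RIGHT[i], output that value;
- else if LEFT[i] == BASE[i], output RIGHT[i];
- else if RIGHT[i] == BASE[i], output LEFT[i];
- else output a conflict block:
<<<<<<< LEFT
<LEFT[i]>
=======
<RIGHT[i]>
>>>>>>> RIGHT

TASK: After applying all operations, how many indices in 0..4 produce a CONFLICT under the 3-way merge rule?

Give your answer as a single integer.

Answer: 1

Derivation:
Final LEFT:  [foxtrot, bravo, golf, bravo, echo]
Final RIGHT: [bravo, india, hotel, golf, echo]
i=0: L=foxtrot=BASE, R=bravo -> take RIGHT -> bravo
i=1: BASE=alpha L=bravo R=india all differ -> CONFLICT
i=2: L=golf=BASE, R=hotel -> take RIGHT -> hotel
i=3: L=bravo=BASE, R=golf -> take RIGHT -> golf
i=4: L=echo R=echo -> agree -> echo
Conflict count: 1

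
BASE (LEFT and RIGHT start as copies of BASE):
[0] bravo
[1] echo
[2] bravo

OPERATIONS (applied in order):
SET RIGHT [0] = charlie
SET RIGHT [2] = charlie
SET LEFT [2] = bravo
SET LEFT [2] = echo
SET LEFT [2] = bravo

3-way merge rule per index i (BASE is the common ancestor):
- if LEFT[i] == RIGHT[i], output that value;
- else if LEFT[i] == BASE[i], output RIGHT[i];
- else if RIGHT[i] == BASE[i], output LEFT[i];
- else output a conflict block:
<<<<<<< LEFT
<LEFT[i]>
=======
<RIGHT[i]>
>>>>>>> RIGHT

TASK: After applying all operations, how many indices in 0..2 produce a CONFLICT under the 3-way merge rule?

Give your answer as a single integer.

Answer: 0

Derivation:
Final LEFT:  [bravo, echo, bravo]
Final RIGHT: [charlie, echo, charlie]
i=0: L=bravo=BASE, R=charlie -> take RIGHT -> charlie
i=1: L=echo R=echo -> agree -> echo
i=2: L=bravo=BASE, R=charlie -> take RIGHT -> charlie
Conflict count: 0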